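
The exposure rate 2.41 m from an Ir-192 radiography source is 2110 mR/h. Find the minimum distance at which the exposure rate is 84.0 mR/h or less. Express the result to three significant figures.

Intensity scales as (d₁/d₂)², so d₂ = d₁·√(I₁/I₂).
I₁/I₂ = 2110/84.0 = 25.12, so d₂ = 2.41 × √25.12 = 12.08 m.

12.1 m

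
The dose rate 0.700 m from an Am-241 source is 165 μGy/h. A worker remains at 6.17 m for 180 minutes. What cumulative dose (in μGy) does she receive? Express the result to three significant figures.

Since intensity falls as 1/r², rate at 6.17 m:
165 × (0.700/6.17)² = 165 × 0.01287 = 2.124 μGy/h.
Dose = rate × time = 2.124 μGy/h × 3.000 h = 6.372 μGy.

6.37 μGy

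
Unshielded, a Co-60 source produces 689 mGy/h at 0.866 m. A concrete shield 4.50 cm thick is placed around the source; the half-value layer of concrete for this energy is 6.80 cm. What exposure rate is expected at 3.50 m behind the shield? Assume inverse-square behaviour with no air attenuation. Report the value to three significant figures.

26.7 mGy/h

Distance alone: 689 × (0.866/3.50)² = 689 × 0.06122 = 42.18 mGy/h.
Shield: 4.50/6.80 = 0.6618 half-value layers → attenuation 2^(−0.6618) = 0.6321.
Combined: 42.18 × 0.6321 = 26.66 mGy/h.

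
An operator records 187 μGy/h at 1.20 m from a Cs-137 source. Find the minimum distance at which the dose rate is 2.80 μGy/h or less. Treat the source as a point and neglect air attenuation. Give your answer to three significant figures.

9.81 m

Applying the 1/r² law, d₂ = d₁·√(I₁/I₂).
I₁/I₂ = 187/2.80 = 66.79, so d₂ = 1.20 × √66.79 = 9.807 m.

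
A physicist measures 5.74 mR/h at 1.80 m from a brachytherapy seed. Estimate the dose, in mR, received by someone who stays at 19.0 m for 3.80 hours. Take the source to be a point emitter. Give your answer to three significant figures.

Using I₁d₁² = I₂d₂², rate at 19.0 m:
5.74 × (1.80/19.0)² = 5.74 × 0.008975 = 0.05152 mR/h.
Dose = rate × time = 0.05152 mR/h × 3.800 h = 0.1958 mR.

0.196 mR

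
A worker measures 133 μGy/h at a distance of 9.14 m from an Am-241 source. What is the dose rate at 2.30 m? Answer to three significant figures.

2100 μGy/h

Applying the 1/r² law, the rate at 2.30 m is
(9.14/2.30)² = 15.79, so 133 × 15.79 = 2100 μGy/h.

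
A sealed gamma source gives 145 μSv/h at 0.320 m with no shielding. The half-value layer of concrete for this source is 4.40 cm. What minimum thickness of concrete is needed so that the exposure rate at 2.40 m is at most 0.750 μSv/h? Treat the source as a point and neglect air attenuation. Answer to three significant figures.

At 2.40 m, distance alone gives 145 × (0.320/2.40)² = 145 × 0.01778 = 2.578 μSv/h.
Further attenuation needed: 2.578/0.750 = 3.437.
n = log₂(3.437) = 1.781 half-value layers.
Thickness = 1.781 × 4.40 cm = 7.836 cm.

7.84 cm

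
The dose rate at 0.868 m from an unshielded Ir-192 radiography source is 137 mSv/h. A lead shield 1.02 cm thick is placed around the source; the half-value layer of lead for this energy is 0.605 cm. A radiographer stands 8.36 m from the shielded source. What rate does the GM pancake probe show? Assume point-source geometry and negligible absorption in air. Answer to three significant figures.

0.459 mSv/h

Distance alone: 137 × (0.868/8.36)² = 137 × 0.01078 = 1.477 mSv/h.
Shield: 1.02/0.605 = 1.686 half-value layers → attenuation 2^(−1.686) = 0.3108.
Combined: 1.477 × 0.3108 = 0.4591 mSv/h.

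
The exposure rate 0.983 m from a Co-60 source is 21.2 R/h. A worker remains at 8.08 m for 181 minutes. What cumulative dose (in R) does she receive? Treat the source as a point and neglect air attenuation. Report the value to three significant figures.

0.947 R

Applying the 1/r² law, rate at 8.08 m:
21.2 × (0.983/8.08)² = 21.2 × 0.01480 = 0.3138 R/h.
Dose = rate × time = 0.3138 R/h × 3.017 h = 0.9467 R.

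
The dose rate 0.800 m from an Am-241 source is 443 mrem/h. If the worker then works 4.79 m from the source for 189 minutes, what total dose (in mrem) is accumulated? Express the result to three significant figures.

38.9 mrem

Using I₁d₁² = I₂d₂², rate at 4.79 m:
443 × (0.800/4.79)² = 443 × 0.02789 = 12.36 mrem/h.
Dose = rate × time = 12.36 mrem/h × 3.150 h = 38.93 mrem.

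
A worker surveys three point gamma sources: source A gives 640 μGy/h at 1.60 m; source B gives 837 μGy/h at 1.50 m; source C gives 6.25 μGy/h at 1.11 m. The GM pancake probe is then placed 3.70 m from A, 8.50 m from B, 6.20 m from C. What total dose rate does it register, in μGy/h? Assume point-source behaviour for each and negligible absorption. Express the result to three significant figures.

Each source contributes Iᵢ·(dᵢ/rᵢ)²; contributions add.
A: 640 × (1.60/3.70)² = 119.7 μGy/h
B: 837 × (1.50/8.50)² = 26.07 μGy/h
C: 6.25 × (1.11/6.20)² = 0.2003 μGy/h
Total = 119.7 + 26.07 + 0.2003 = 146.0 μGy/h.

146 μGy/h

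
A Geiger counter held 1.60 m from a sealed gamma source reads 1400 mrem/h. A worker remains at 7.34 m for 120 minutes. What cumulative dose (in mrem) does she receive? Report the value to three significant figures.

133 mrem

Intensity scales as (d₁/d₂)², so rate at 7.34 m:
1400 × (1.60/7.34)² = 1400 × 0.04752 = 66.53 mrem/h.
Dose = rate × time = 66.53 mrem/h × 2.000 h = 133.1 mrem.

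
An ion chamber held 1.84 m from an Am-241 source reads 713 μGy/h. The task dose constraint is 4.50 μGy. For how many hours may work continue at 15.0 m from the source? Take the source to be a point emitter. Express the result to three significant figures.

0.419 h

Applying the 1/r² law, rate at 15.0 m:
713 × (1.84/15.0)² = 713 × 0.01505 = 10.73 μGy/h.
Stay time = 4.50 μGy ÷ 10.73 μGy/h = 0.4194 h.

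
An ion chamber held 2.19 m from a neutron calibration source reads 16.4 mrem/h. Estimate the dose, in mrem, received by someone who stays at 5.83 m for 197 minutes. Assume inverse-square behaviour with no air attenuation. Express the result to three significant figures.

7.60 mrem

Applying the 1/r² law, rate at 5.83 m:
16.4 × (2.19/5.83)² = 16.4 × 0.1411 = 2.314 mrem/h.
Dose = rate × time = 2.314 mrem/h × 3.283 h = 7.597 mrem.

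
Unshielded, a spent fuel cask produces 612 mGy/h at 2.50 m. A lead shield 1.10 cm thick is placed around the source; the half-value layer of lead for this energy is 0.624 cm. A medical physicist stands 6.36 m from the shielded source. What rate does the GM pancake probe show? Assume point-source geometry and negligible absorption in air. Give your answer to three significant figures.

Distance alone: (2.50/6.36)² = 0.1545, so 612 × 0.1545 = 94.55 mGy/h.
Shield: 1.10/0.624 = 1.763 half-value layers → attenuation 2^(−1.763) = 0.2946.
Combined: 94.55 × 0.2946 = 27.85 mGy/h.

27.9 mGy/h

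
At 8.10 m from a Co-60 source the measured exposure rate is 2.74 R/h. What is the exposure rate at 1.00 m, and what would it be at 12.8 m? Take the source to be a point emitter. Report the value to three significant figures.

180 R/h; 1.10 R/h

Intensity scales as (d₁/d₂)², so
At 1.00 m: 2.74 × (8.10/1.00)² = 2.74 × 65.61 = 179.8 R/h
At 12.8 m: 179.8 × (1.00/12.8)² = 179.8 × 0.006104 = 1.097 R/h.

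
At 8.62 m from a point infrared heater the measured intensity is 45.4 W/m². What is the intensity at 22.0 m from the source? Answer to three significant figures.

6.97 W/m²

Since intensity falls as 1/r², scaling from 8.62 m to 22.0 m:
45.4 × (8.62/22.0)² = 45.4 × 0.1535 = 6.969 W/m².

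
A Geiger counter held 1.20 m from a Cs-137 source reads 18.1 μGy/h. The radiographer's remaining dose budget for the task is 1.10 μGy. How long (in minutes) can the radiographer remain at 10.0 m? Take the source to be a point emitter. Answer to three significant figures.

Applying the 1/r² law, rate at 10.0 m:
(1.20/10.0)² = 0.01440, so 18.1 × 0.01440 = 0.2606 μGy/h.
Stay time = 1.10 μGy ÷ 0.2606 μGy/h = 4.221 h = 253.3 min.

253 min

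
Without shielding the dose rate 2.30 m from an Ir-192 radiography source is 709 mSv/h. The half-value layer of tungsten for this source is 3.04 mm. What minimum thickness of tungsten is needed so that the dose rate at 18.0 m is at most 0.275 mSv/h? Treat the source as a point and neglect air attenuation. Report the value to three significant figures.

At 18.0 m, distance alone gives (2.30/18.0)² = 0.01633, so 709 × 0.01633 = 11.58 mSv/h.
Further attenuation needed: 11.58/0.275 = 42.11.
n = log₂(42.11) = 5.396 half-value layers.
Thickness = 5.396 × 3.04 mm = 16.40 mm.

16.4 mm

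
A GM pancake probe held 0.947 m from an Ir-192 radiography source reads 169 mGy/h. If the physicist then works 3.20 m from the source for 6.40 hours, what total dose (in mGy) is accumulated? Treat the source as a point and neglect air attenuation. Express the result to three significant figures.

By the inverse-square law, rate at 3.20 m:
169 × (0.947/3.20)² = 169 × 0.08758 = 14.80 mGy/h.
Dose = rate × time = 14.80 mGy/h × 6.400 h = 94.72 mGy.

94.7 mGy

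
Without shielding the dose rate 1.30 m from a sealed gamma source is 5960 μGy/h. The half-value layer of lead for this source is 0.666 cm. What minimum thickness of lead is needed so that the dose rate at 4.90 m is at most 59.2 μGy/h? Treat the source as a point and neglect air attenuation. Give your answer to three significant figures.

At 4.90 m, distance alone gives 5960 × (1.30/4.90)² = 5960 × 0.07039 = 419.5 μGy/h.
Further attenuation needed: 419.5/59.2 = 7.086.
n = log₂(7.086) = 2.825 half-value layers.
Thickness = 2.825 × 0.666 cm = 1.881 cm.

1.88 cm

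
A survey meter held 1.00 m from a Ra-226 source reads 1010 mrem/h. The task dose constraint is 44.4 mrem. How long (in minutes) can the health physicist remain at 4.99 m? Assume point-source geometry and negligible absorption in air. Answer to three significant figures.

By the inverse-square law, rate at 4.99 m:
(1.00/4.99)² = 0.04016, so 1010 × 0.04016 = 40.56 mrem/h.
Stay time = 44.4 mrem ÷ 40.56 mrem/h = 1.095 h = 65.70 min.

65.7 min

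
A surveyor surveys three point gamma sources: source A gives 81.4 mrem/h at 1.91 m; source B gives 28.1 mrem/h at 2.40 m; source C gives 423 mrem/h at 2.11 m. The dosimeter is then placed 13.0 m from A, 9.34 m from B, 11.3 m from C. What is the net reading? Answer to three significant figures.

18.4 mrem/h

Each source contributes Iᵢ·(dᵢ/rᵢ)²; contributions add.
A: 81.4 × (1.91/13.0)² = 1.757 mrem/h
B: 28.1 × (2.40/9.34)² = 1.855 mrem/h
C: 423 × (2.11/11.3)² = 14.75 mrem/h
Total = 1.757 + 1.855 + 14.75 = 18.36 mrem/h.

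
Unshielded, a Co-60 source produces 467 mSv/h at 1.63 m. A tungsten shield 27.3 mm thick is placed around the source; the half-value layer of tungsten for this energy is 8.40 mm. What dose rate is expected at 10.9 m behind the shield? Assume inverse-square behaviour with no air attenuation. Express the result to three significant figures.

Distance alone: (1.63/10.9)² = 0.02236, so 467 × 0.02236 = 10.44 mSv/h.
Shield: 27.3/8.40 = 3.250 half-value layers → attenuation 2^(−3.250) = 0.1051.
Combined: 10.44 × 0.1051 = 1.097 mSv/h.

1.10 mSv/h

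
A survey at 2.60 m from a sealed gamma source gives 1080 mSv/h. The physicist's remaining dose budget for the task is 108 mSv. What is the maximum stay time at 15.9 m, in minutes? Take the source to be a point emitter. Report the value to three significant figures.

224 min

Applying the 1/r² law, rate at 15.9 m:
1080 × (2.60/15.9)² = 1080 × 0.02674 = 28.88 mSv/h.
Stay time = 108 mSv ÷ 28.88 mSv/h = 3.740 h = 224.4 min.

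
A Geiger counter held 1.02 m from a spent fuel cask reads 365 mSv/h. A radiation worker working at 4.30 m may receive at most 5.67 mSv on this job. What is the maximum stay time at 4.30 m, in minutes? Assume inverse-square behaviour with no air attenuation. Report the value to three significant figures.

16.6 min

Using I₁d₁² = I₂d₂², rate at 4.30 m:
365 × (1.02/4.30)² = 365 × 0.05627 = 20.54 mSv/h.
Stay time = 5.67 mSv ÷ 20.54 mSv/h = 0.2760 h = 16.56 min.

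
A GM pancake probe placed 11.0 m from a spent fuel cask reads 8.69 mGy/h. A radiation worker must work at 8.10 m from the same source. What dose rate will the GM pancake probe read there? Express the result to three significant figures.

16.0 mGy/h

Using I₁d₁² = I₂d₂², scaling from 11.0 m to 8.10 m:
(11.0/8.10)² = 1.844, so 8.69 × 1.844 = 16.02 mGy/h.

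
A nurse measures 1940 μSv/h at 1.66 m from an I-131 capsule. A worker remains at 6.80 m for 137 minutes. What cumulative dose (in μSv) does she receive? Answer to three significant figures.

Intensity scales as (d₁/d₂)², so rate at 6.80 m:
(1.66/6.80)² = 0.05959, so 1940 × 0.05959 = 115.6 μSv/h.
Dose = rate × time = 115.6 μSv/h × 2.283 h = 263.9 μSv.

264 μSv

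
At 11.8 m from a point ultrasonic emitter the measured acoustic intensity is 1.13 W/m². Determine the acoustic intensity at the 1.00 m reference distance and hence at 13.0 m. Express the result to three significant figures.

Applying the 1/r² law,
At 1.00 m: (11.8/1.00)² = 139.2, so 1.13 × 139.2 = 157.3 W/m²
At 13.0 m: (1.00/13.0)² = 0.005917, so 157.3 × 0.005917 = 0.9307 W/m².

157 W/m²; 0.931 W/m²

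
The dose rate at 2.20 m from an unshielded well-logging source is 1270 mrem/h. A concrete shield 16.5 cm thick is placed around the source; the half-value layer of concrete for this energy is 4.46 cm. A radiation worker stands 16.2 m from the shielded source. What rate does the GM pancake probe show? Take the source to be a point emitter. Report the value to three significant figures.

Distance alone: (2.20/16.2)² = 0.01844, so 1270 × 0.01844 = 23.42 mrem/h.
Shield: 16.5/4.46 = 3.700 half-value layers → attenuation 2^(−3.700) = 0.07695.
Combined: 23.42 × 0.07695 = 1.802 mrem/h.

1.80 mrem/h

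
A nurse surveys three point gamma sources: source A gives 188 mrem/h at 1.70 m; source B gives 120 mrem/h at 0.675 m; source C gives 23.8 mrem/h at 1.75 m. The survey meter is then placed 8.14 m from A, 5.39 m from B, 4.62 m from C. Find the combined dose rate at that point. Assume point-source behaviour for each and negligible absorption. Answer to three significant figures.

By superposition, sum each source's inverse-square contribution:
A: 188 × (1.70/8.14)² = 8.200 mrem/h
B: 120 × (0.675/5.39)² = 1.882 mrem/h
C: 23.8 × (1.75/4.62)² = 3.415 mrem/h
Total = 8.200 + 1.882 + 3.415 = 13.50 mrem/h.

13.5 mrem/h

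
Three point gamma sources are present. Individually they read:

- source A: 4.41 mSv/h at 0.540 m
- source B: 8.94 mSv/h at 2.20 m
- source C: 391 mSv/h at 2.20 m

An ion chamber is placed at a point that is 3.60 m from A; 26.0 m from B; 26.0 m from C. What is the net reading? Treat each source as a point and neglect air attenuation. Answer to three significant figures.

By superposition, sum each source's inverse-square contribution:
A: 4.41 × (0.540/3.60)² = 0.09922 mSv/h
B: 8.94 × (2.20/26.0)² = 0.06401 mSv/h
C: 391 × (2.20/26.0)² = 2.799 mSv/h
Total = 0.09922 + 0.06401 + 2.799 = 2.962 mSv/h.

2.96 mSv/h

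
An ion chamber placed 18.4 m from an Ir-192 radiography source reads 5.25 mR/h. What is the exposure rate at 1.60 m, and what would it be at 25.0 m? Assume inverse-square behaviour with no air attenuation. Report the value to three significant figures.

Applying the 1/r² law,
At 1.60 m: 5.25 × (18.4/1.60)² = 5.25 × 132.2 = 694.0 mR/h
At 25.0 m: (1.60/25.0)² = 0.004096, so 694.0 × 0.004096 = 2.843 mR/h.

694 mR/h; 2.84 mR/h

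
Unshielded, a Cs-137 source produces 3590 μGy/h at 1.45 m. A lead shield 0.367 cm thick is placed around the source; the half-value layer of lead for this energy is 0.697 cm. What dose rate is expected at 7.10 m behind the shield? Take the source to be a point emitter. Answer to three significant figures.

Distance alone: (1.45/7.10)² = 0.04171, so 3590 × 0.04171 = 149.7 μGy/h.
Shield: 0.367/0.697 = 0.5265 half-value layers → attenuation 2^(−0.5265) = 0.6942.
Combined: 149.7 × 0.6942 = 103.9 μGy/h.

104 μGy/h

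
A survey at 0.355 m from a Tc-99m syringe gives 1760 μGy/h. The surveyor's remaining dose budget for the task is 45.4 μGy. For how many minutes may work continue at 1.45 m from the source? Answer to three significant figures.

Using I₁d₁² = I₂d₂², rate at 1.45 m:
1760 × (0.355/1.45)² = 1760 × 0.05994 = 105.5 μGy/h.
Stay time = 45.4 μGy ÷ 105.5 μGy/h = 0.4303 h = 25.82 min.

25.8 min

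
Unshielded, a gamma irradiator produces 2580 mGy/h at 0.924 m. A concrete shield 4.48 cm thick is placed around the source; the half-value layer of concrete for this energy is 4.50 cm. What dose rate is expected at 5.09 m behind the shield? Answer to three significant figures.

42.6 mGy/h

Distance alone: 2580 × (0.924/5.09)² = 2580 × 0.03295 = 85.01 mGy/h.
Shield: 4.48/4.50 = 0.9956 half-value layers → attenuation 2^(−0.9956) = 0.5015.
Combined: 85.01 × 0.5015 = 42.63 mGy/h.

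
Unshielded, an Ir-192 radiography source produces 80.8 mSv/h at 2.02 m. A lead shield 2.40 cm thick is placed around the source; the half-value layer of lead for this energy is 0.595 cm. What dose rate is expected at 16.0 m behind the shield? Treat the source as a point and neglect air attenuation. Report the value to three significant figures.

0.0786 mSv/h

Distance alone: 80.8 × (2.02/16.0)² = 80.8 × 0.01594 = 1.288 mSv/h.
Shield: 2.40/0.595 = 4.034 half-value layers → attenuation 2^(−4.034) = 0.06104.
Combined: 1.288 × 0.06104 = 0.07862 mSv/h.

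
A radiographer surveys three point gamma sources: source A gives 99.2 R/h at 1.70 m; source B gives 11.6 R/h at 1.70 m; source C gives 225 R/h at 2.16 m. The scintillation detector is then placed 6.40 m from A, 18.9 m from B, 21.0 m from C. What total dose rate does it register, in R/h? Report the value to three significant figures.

Each source contributes Iᵢ·(dᵢ/rᵢ)²; contributions add.
A: 99.2 × (1.70/6.40)² = 6.999 R/h
B: 11.6 × (1.70/18.9)² = 0.09385 R/h
C: 225 × (2.16/21.0)² = 2.380 R/h
Total = 6.999 + 0.09385 + 2.380 = 9.473 R/h.

9.47 R/h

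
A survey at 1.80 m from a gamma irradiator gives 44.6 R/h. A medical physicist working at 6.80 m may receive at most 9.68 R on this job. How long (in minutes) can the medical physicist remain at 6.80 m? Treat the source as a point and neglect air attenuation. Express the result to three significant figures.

186 min

Using I₁d₁² = I₂d₂², rate at 6.80 m:
44.6 × (1.80/6.80)² = 44.6 × 0.07007 = 3.125 R/h.
Stay time = 9.68 R ÷ 3.125 R/h = 3.098 h = 185.9 min.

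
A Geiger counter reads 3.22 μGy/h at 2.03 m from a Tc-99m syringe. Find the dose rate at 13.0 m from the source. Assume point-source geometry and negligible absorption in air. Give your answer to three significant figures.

By the inverse-square law, the rate at 13.0 m is
3.22 × (2.03/13.0)² = 3.22 × 0.02438 = 0.07850 μGy/h.

0.0785 μGy/h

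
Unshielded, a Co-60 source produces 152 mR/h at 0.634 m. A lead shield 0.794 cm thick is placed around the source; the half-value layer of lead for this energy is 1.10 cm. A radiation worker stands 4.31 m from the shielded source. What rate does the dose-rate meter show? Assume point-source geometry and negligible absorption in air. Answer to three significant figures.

1.99 mR/h

Distance alone: (0.634/4.31)² = 0.02164, so 152 × 0.02164 = 3.289 mR/h.
Shield: 0.794/1.10 = 0.7218 half-value layers → attenuation 2^(−0.7218) = 0.6063.
Combined: 3.289 × 0.6063 = 1.994 mR/h.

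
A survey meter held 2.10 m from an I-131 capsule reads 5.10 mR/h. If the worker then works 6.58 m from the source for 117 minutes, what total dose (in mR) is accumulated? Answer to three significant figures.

1.01 mR

Using I₁d₁² = I₂d₂², rate at 6.58 m:
5.10 × (2.10/6.58)² = 5.10 × 0.1019 = 0.5197 mR/h.
Dose = rate × time = 0.5197 mR/h × 1.950 h = 1.013 mR.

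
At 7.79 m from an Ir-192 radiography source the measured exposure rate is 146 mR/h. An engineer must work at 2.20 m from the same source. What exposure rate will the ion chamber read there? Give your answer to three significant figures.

1830 mR/h

Using I₁d₁² = I₂d₂², scaling from 7.79 m to 2.20 m:
146 × (7.79/2.20)² = 146 × 12.54 = 1831 mR/h.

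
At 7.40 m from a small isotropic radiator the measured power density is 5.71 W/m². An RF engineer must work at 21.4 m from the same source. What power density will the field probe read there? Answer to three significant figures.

0.683 W/m²

By the inverse-square law, scaling from 7.40 m to 21.4 m:
(7.40/21.4)² = 0.1196, so 5.71 × 0.1196 = 0.6829 W/m².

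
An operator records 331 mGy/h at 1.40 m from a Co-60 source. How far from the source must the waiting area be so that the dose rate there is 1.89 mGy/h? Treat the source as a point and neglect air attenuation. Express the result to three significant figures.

18.5 m

Applying the 1/r² law, d₂ = d₁·√(I₁/I₂).
I₁/I₂ = 331/1.89 = 175.1, so d₂ = 1.40 × √175.1 = 18.53 m.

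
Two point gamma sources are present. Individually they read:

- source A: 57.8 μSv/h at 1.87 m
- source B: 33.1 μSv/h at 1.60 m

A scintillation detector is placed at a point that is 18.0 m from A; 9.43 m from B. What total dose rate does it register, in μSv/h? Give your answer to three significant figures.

Each source contributes Iᵢ·(dᵢ/rᵢ)²; contributions add.
A: 57.8 × (1.87/18.0)² = 0.6238 μSv/h
B: 33.1 × (1.60/9.43)² = 0.9529 μSv/h
Total = 0.6238 + 0.9529 = 1.577 μSv/h.

1.58 μSv/h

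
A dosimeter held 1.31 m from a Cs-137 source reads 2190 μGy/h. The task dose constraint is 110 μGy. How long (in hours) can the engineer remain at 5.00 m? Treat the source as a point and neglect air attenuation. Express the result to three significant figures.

0.732 h

By the inverse-square law, rate at 5.00 m:
2190 × (1.31/5.00)² = 2190 × 0.06864 = 150.3 μGy/h.
Stay time = 110 μGy ÷ 150.3 μGy/h = 0.7319 h.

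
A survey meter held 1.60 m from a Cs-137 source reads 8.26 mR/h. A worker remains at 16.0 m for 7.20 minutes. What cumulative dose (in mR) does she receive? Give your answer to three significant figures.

Using I₁d₁² = I₂d₂², rate at 16.0 m:
8.26 × (1.60/16.0)² = 8.26 × 0.01000 = 0.08260 mR/h.
Dose = rate × time = 0.08260 mR/h × 0.1200 h = 0.009912 mR.

0.00991 mR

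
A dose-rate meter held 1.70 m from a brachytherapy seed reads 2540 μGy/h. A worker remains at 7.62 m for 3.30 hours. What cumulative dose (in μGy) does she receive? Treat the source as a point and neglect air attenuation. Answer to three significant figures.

417 μGy

By the inverse-square law, rate at 7.62 m:
(1.70/7.62)² = 0.04977, so 2540 × 0.04977 = 126.4 μGy/h.
Dose = rate × time = 126.4 μGy/h × 3.300 h = 417.1 μGy.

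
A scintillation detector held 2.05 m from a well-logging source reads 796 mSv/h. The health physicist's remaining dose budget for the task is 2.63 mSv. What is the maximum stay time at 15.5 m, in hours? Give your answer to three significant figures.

Since intensity falls as 1/r², rate at 15.5 m:
796 × (2.05/15.5)² = 796 × 0.01749 = 13.92 mSv/h.
Stay time = 2.63 mSv ÷ 13.92 mSv/h = 0.1889 h.

0.189 h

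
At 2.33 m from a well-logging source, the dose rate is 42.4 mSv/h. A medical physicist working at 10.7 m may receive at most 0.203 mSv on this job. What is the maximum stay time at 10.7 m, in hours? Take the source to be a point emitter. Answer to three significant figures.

0.101 h

By the inverse-square law, rate at 10.7 m:
(2.33/10.7)² = 0.04742, so 42.4 × 0.04742 = 2.011 mSv/h.
Stay time = 0.203 mSv ÷ 2.011 mSv/h = 0.1009 h.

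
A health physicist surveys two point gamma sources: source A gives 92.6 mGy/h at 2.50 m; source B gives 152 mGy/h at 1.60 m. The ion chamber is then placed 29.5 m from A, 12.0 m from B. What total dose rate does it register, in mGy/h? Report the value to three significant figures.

3.37 mGy/h

Each source contributes Iᵢ·(dᵢ/rᵢ)²; contributions add.
A: 92.6 × (2.50/29.5)² = 0.6650 mGy/h
B: 152 × (1.60/12.0)² = 2.702 mGy/h
Total = 0.6650 + 2.702 = 3.367 mGy/h.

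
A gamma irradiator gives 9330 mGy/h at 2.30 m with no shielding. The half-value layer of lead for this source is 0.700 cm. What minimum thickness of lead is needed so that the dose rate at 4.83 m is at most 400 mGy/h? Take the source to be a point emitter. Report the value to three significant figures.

1.68 cm

At 4.83 m, distance alone gives (2.30/4.83)² = 0.2268, so 9330 × 0.2268 = 2116 mGy/h.
Further attenuation needed: 2116/400 = 5.290.
n = log₂(5.290) = 2.403 half-value layers.
Thickness = 2.403 × 0.700 cm = 1.682 cm.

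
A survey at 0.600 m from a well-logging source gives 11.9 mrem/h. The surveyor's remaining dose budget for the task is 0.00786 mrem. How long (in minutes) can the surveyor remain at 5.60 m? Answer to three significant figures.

Using I₁d₁² = I₂d₂², rate at 5.60 m:
11.9 × (0.600/5.60)² = 11.9 × 0.01148 = 0.1366 mrem/h.
Stay time = 0.00786 mrem ÷ 0.1366 mrem/h = 0.05754 h = 3.452 min.

3.45 min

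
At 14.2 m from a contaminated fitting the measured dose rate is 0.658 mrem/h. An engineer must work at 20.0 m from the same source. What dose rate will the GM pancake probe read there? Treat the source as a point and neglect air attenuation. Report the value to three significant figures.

Applying the 1/r² law, scaling from 14.2 m to 20.0 m:
(14.2/20.0)² = 0.5041, so 0.658 × 0.5041 = 0.3317 mrem/h.

0.332 mrem/h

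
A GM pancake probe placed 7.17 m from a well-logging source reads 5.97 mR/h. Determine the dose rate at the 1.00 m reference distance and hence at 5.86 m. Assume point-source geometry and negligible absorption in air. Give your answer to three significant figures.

307 mR/h; 8.94 mR/h

Applying the 1/r² law,
At 1.00 m: (7.17/1.00)² = 51.41, so 5.97 × 51.41 = 306.9 mR/h
At 5.86 m: (1.00/5.86)² = 0.02912, so 306.9 × 0.02912 = 8.937 mR/h.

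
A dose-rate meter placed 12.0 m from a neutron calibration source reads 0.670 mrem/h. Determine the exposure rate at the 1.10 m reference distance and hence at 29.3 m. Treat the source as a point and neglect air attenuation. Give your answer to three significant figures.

79.7 mrem/h; 0.112 mrem/h

Applying the 1/r² law,
At 1.10 m: (12.0/1.10)² = 119.0, so 0.670 × 119.0 = 79.73 mrem/h
At 29.3 m: (1.10/29.3)² = 0.001409, so 79.73 × 0.001409 = 0.1123 mrem/h.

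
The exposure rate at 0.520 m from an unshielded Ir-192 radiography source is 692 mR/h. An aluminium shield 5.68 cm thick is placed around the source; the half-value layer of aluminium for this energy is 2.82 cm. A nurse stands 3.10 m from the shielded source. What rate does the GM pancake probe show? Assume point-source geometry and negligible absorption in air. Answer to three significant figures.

Distance alone: 692 × (0.520/3.10)² = 692 × 0.02814 = 19.47 mR/h.
Shield: 5.68/2.82 = 2.014 half-value layers → attenuation 2^(−2.014) = 0.2476.
Combined: 19.47 × 0.2476 = 4.821 mR/h.

4.82 mR/h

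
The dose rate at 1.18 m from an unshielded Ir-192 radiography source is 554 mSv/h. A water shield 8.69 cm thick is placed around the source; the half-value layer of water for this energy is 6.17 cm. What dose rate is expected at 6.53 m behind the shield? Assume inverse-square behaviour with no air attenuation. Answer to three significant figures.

6.82 mSv/h

Distance alone: (1.18/6.53)² = 0.03265, so 554 × 0.03265 = 18.09 mSv/h.
Shield: 8.69/6.17 = 1.408 half-value layers → attenuation 2^(−1.408) = 0.3768.
Combined: 18.09 × 0.3768 = 6.816 mSv/h.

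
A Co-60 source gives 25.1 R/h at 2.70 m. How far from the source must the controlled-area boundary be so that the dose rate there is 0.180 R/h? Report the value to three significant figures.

By the inverse-square law, d₂ = d₁·√(I₁/I₂).
I₁/I₂ = 25.1/0.180 = 139.4, so d₂ = 2.70 × √139.4 = 31.88 m.

31.9 m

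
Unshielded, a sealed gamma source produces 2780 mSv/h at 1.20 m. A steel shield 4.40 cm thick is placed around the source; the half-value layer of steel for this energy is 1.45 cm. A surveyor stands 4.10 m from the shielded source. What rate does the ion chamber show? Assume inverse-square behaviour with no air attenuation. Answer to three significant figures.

29.1 mSv/h

Distance alone: (1.20/4.10)² = 0.08566, so 2780 × 0.08566 = 238.1 mSv/h.
Shield: 4.40/1.45 = 3.034 half-value layers → attenuation 2^(−3.034) = 0.1221.
Combined: 238.1 × 0.1221 = 29.07 mSv/h.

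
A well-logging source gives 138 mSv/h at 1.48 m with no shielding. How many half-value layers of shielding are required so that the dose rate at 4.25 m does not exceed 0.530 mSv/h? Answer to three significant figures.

At 4.25 m, distance alone gives 138 × (1.48/4.25)² = 138 × 0.1213 = 16.74 mSv/h.
Further attenuation needed: 16.74/0.530 = 31.58.
n = log₂(31.58) = 4.981 half-value layers.

4.98 half-value layers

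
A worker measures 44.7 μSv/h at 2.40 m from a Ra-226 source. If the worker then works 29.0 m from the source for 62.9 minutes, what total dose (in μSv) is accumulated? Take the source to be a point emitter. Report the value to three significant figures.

Applying the 1/r² law, rate at 29.0 m:
(2.40/29.0)² = 0.006849, so 44.7 × 0.006849 = 0.3062 μSv/h.
Dose = rate × time = 0.3062 μSv/h × 1.048 h = 0.3209 μSv.

0.321 μSv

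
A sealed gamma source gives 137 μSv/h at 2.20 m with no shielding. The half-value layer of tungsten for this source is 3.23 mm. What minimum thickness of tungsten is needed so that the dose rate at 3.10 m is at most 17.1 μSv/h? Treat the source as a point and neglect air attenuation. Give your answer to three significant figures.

6.50 mm

At 3.10 m, distance alone gives 137 × (2.20/3.10)² = 137 × 0.5036 = 68.99 μSv/h.
Further attenuation needed: 68.99/17.1 = 4.035.
n = log₂(4.035) = 2.013 half-value layers.
Thickness = 2.013 × 3.23 mm = 6.502 mm.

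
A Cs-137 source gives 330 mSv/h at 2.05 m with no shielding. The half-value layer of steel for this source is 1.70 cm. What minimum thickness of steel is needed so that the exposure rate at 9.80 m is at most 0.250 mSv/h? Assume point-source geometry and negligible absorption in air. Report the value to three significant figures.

At 9.80 m, distance alone gives 330 × (2.05/9.80)² = 330 × 0.04376 = 14.44 mSv/h.
Further attenuation needed: 14.44/0.250 = 57.76.
n = log₂(57.76) = 5.852 half-value layers.
Thickness = 5.852 × 1.70 cm = 9.948 cm.

9.95 cm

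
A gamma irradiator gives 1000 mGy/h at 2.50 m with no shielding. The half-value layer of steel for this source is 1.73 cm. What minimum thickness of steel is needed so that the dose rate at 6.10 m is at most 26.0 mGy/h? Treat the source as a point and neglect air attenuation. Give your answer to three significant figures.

At 6.10 m, distance alone gives 1000 × (2.50/6.10)² = 1000 × 0.1680 = 168.0 mGy/h.
Further attenuation needed: 168.0/26.0 = 6.462.
n = log₂(6.462) = 2.692 half-value layers.
Thickness = 2.692 × 1.73 cm = 4.657 cm.

4.66 cm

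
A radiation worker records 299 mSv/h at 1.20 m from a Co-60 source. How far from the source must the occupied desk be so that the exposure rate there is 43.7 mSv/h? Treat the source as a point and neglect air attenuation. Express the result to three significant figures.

3.14 m

Using I₁d₁² = I₂d₂², d₂ = d₁·√(I₁/I₂).
I₁/I₂ = 299/43.7 = 6.842, so d₂ = 1.20 × √6.842 = 3.139 m.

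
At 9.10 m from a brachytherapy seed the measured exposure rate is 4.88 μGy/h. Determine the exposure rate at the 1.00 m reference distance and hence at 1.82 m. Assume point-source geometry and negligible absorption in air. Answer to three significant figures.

404 μGy/h; 122 μGy/h

Using I₁d₁² = I₂d₂²,
At 1.00 m: 4.88 × (9.10/1.00)² = 4.88 × 82.81 = 404.1 μGy/h
At 1.82 m: 404.1 × (1.00/1.82)² = 404.1 × 0.3019 = 122.0 μGy/h.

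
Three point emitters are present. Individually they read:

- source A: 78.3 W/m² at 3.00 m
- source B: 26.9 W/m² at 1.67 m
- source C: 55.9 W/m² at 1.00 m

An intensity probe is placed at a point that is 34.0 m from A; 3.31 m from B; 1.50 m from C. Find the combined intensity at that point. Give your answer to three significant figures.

32.3 W/m²

By superposition, sum each source's inverse-square contribution:
A: 78.3 × (3.00/34.0)² = 0.6096 W/m²
B: 26.9 × (1.67/3.31)² = 6.847 W/m²
C: 55.9 × (1.00/1.50)² = 24.84 W/m²
Total = 0.6096 + 6.847 + 24.84 = 32.30 W/m².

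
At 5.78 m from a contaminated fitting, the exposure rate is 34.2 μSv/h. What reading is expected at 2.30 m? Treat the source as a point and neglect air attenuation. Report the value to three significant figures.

Using I₁d₁² = I₂d₂², the rate at 2.30 m is
34.2 × (5.78/2.30)² = 34.2 × 6.315 = 216.0 μSv/h.

216 μSv/h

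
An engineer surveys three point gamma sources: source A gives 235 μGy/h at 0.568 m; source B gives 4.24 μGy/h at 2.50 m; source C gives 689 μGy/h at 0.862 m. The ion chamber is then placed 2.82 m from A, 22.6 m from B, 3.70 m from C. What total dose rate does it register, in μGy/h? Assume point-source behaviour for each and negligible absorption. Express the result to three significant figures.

47.0 μGy/h

Each source contributes Iᵢ·(dᵢ/rᵢ)²; contributions add.
A: 235 × (0.568/2.82)² = 9.534 μGy/h
B: 4.24 × (2.50/22.6)² = 0.05188 μGy/h
C: 689 × (0.862/3.70)² = 37.40 μGy/h
Total = 9.534 + 0.05188 + 37.40 = 46.99 μGy/h.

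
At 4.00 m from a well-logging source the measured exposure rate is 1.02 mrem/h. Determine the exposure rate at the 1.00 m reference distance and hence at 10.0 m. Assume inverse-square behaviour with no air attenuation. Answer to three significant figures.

16.3 mrem/h; 0.163 mrem/h

Since intensity falls as 1/r²,
At 1.00 m: 1.02 × (4.00/1.00)² = 1.02 × 16.00 = 16.32 mrem/h
At 10.0 m: 16.32 × (1.00/10.0)² = 16.32 × 0.01000 = 0.1632 mrem/h.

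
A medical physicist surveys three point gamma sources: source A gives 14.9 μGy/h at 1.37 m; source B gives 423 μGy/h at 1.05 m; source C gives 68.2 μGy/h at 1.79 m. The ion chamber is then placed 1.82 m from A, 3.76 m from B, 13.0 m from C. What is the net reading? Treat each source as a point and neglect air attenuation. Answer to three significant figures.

42.7 μGy/h

By superposition, sum each source's inverse-square contribution:
A: 14.9 × (1.37/1.82)² = 8.443 μGy/h
B: 423 × (1.05/3.76)² = 32.99 μGy/h
C: 68.2 × (1.79/13.0)² = 1.293 μGy/h
Total = 8.443 + 32.99 + 1.293 = 42.73 μGy/h.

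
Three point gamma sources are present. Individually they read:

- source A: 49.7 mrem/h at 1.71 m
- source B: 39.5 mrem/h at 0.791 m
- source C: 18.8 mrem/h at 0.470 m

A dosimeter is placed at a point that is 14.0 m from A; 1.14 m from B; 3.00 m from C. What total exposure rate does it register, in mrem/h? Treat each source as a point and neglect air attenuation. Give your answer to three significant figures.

20.2 mrem/h

By superposition, sum each source's inverse-square contribution:
A: 49.7 × (1.71/14.0)² = 0.7415 mrem/h
B: 39.5 × (0.791/1.14)² = 19.02 mrem/h
C: 18.8 × (0.470/3.00)² = 0.4614 mrem/h
Total = 0.7415 + 19.02 + 0.4614 = 20.22 mrem/h.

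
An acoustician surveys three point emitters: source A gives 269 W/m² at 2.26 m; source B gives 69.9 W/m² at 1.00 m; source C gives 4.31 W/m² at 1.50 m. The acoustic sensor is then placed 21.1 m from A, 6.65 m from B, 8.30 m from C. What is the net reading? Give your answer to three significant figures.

By superposition, sum each source's inverse-square contribution:
A: 269 × (2.26/21.1)² = 3.086 W/m²
B: 69.9 × (1.00/6.65)² = 1.581 W/m²
C: 4.31 × (1.50/8.30)² = 0.1408 W/m²
Total = 3.086 + 1.581 + 0.1408 = 4.808 W/m².

4.81 W/m²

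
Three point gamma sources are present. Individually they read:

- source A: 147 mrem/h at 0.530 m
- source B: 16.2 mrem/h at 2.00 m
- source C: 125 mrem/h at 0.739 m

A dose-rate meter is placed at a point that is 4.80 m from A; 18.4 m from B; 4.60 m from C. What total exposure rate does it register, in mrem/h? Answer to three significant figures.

Each source contributes Iᵢ·(dᵢ/rᵢ)²; contributions add.
A: 147 × (0.530/4.80)² = 1.792 mrem/h
B: 16.2 × (2.00/18.4)² = 0.1914 mrem/h
C: 125 × (0.739/4.60)² = 3.226 mrem/h
Total = 1.792 + 0.1914 + 3.226 = 5.209 mrem/h.

5.21 mrem/h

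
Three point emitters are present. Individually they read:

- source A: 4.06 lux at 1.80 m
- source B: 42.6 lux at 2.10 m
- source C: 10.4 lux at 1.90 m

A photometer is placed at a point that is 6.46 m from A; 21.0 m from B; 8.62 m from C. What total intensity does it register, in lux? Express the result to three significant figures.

By superposition, sum each source's inverse-square contribution:
A: 4.06 × (1.80/6.46)² = 0.3152 lux
B: 42.6 × (2.10/21.0)² = 0.4260 lux
C: 10.4 × (1.90/8.62)² = 0.5053 lux
Total = 0.3152 + 0.4260 + 0.5053 = 1.246 lux.

1.25 lux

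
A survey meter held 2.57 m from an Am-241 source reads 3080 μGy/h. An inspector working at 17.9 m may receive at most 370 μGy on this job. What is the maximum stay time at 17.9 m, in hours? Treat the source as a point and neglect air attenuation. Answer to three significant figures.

By the inverse-square law, rate at 17.9 m:
3080 × (2.57/17.9)² = 3080 × 0.02061 = 63.48 μGy/h.
Stay time = 370 μGy ÷ 63.48 μGy/h = 5.829 h.

5.83 h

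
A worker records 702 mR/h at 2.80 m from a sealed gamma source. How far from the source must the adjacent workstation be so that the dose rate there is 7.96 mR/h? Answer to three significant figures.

26.3 m

Since intensity falls as 1/r², d₂ = d₁·√(I₁/I₂).
I₁/I₂ = 702/7.96 = 88.19, so d₂ = 2.80 × √88.19 = 26.29 m.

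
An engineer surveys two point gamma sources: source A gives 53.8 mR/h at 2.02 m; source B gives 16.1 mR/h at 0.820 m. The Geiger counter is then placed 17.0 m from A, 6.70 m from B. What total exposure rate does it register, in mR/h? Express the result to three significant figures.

By superposition, sum each source's inverse-square contribution:
A: 53.8 × (2.02/17.0)² = 0.7596 mR/h
B: 16.1 × (0.820/6.70)² = 0.2412 mR/h
Total = 0.7596 + 0.2412 = 1.001 mR/h.

1.00 mR/h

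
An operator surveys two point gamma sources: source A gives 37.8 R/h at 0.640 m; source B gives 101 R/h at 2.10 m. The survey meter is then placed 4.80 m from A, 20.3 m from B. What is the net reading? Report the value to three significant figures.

Each source contributes Iᵢ·(dᵢ/rᵢ)²; contributions add.
A: 37.8 × (0.640/4.80)² = 0.6720 R/h
B: 101 × (2.10/20.3)² = 1.081 R/h
Total = 0.6720 + 1.081 = 1.753 R/h.

1.75 R/h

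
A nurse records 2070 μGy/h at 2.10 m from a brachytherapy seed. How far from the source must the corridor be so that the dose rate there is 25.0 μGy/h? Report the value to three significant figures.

By the inverse-square law, d₂ = d₁·√(I₁/I₂).
I₁/I₂ = 2070/25.0 = 82.80, so d₂ = 2.10 × √82.80 = 19.11 m.

19.1 m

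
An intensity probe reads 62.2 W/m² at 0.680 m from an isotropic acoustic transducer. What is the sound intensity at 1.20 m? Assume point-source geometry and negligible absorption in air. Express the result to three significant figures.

20.0 W/m²

By the inverse-square law, the rate at 1.20 m is
(0.680/1.20)² = 0.3211, so 62.2 × 0.3211 = 19.97 W/m².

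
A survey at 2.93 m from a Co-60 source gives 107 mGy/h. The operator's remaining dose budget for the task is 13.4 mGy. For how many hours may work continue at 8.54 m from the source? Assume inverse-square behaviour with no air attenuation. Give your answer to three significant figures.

1.06 h

Intensity scales as (d₁/d₂)², so rate at 8.54 m:
107 × (2.93/8.54)² = 107 × 0.1177 = 12.59 mGy/h.
Stay time = 13.4 mGy ÷ 12.59 mGy/h = 1.064 h.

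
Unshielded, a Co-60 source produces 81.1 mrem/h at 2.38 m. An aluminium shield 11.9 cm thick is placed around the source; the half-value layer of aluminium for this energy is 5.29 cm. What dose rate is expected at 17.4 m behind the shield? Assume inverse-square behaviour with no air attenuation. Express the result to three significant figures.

0.319 mrem/h

Distance alone: (2.38/17.4)² = 0.01871, so 81.1 × 0.01871 = 1.517 mrem/h.
Shield: 11.9/5.29 = 2.250 half-value layers → attenuation 2^(−2.250) = 0.2102.
Combined: 1.517 × 0.2102 = 0.3189 mrem/h.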